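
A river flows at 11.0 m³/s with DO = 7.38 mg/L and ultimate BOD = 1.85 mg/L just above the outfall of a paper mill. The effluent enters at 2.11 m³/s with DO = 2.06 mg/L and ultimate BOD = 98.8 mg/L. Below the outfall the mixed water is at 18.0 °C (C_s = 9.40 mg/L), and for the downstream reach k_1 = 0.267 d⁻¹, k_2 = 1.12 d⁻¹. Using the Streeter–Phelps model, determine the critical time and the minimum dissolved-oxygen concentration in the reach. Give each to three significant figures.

t_c ≈ 0.805 d; minimum DO ≈ 6.04 mg/L

Mixed DO = (11.0×7.38 + 2.11×2.06)/(11.0+2.11) = 85.53/13.11 = 6.524 mg/L.
Mixed L₀ = (11.0×1.85 + 2.11×98.8)/(13.11) = 228.8/13.11 = 17.45 mg/L.
Initial deficit D₀ = C_s − DO₀ = 9.40 − 6.524 = 2.876 mg/L.
t_c = (1/0.8530) ln[(1.12/0.267)(1 − 2.876×0.8530/(0.267×17.45))] = 1.172 × ln(1.986) = 0.8046 d.
D_c = (0.267/1.12) × 17.45 × e^(−0.267×0.8046) = 0.2384 × 17.45 × 0.8067 = 3.356 mg/L.
Minimum DO = 9.40 − 3.356 = 6.044 mg/L.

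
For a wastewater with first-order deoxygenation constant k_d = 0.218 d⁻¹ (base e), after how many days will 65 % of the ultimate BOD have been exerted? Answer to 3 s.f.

t ≈ 4.82 d

y/L₀ = 1 − e^(−k_d t) = 0.65 ⇒ e^(−k_d t) = 0.350
t = −ln(0.350) / 0.218 = 1.050 / 0.218 = 4.816 d.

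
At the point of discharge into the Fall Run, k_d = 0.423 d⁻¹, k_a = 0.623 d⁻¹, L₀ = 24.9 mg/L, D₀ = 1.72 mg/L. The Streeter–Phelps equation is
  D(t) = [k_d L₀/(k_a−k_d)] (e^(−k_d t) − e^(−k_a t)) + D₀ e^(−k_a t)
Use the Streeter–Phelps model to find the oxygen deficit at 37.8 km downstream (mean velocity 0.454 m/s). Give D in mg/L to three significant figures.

D ≈ 7.08 mg/L

Travel time t = x/v = 37.8 km / (0.454 m/s) = 37800 m / 0.454 m/s = 83260 s = 0.9637 d.
k_d L₀/(k_a−k_d) = 0.423×24.9/(0.623−0.423) = 10.53/0.2000 = 52.66 mg/L.
e^(−k_d t) = e^(−0.423×0.9637) = 0.6652; e^(−k_a t) = e^(−0.623×0.9637) = 0.5486.
D = 52.66 × (0.6652 − 0.5486) + 1.72 × 0.5486 = 6.141 + 0.9436 = 7.085 mg/L.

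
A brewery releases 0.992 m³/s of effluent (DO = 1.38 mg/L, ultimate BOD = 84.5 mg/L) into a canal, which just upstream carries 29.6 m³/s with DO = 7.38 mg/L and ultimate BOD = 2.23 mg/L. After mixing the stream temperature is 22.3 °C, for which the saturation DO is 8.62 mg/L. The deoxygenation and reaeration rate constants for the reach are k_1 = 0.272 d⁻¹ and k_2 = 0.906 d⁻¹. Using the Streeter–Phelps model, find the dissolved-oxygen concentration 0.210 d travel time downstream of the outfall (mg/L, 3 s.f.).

DO ≈ 7.19 mg/L

Mixed DO = (29.6×7.38 + 0.992×1.38)/(29.6+0.992) = 219.8/30.59 = 7.185 mg/L.
Mixed L₀ = (29.6×2.23 + 0.992×84.5)/(30.59) = 149.8/30.59 = 4.898 mg/L.
Initial deficit D₀ = C_s − DO₀ = 8.62 − 7.185 = 1.435 mg/L.
D(0.210) = [0.272×4.898/(0.906−0.272)](e^(−0.272×0.210) − e^(−0.906×0.210)) + 1.435 e^(−0.906×0.210)
= 2.101 × (0.9445 − 0.8267) + 1.435 × 0.8267 = 1.433 mg/L.
DO = 8.62 − 1.433 = 7.187 mg/L.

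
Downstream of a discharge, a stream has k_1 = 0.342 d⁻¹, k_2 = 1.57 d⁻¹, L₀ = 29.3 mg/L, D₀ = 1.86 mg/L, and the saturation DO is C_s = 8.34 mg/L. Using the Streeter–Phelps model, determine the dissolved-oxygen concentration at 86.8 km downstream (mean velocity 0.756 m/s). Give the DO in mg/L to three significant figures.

Travel time t = x/v = 86.8 km / (0.756 m/s) = 86800 m / 0.756 m/s = 114800 s = 1.329 d.
k_1 L₀/(k_2−k_1) = 0.342×29.3/(1.57−0.342) = 10.02/1.228 = 8.160 mg/L.
e^(−k_1 t) = e^(−0.342×1.329) = 0.6348; e^(−k_2 t) = e^(−1.57×1.329) = 0.1241.
D = 8.160 × (0.6348 − 0.1241) + 1.86 × 0.1241 = 4.167 + 0.2309 = 4.398 mg/L.
DO = C_s − D = 8.34 − 4.398 = 3.942 mg/L.

DO ≈ 3.94 mg/L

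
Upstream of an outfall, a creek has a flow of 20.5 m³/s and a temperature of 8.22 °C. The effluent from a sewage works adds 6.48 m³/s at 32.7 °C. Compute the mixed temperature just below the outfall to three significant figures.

14.1 °C

Flow-weighted mixing: C = (Q_r C_r + Q_w C_w)/(Q_r + Q_w)
= (20.5×8.22 + 6.48×32.7)/(20.5 + 6.48) = 380.4/26.98 = 14.10 °C.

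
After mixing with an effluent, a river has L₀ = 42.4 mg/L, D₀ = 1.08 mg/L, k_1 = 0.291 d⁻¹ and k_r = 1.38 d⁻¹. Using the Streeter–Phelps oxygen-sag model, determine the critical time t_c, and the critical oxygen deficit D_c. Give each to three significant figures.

At the critical point dD/dt = 0, so k_1 L₀ e^(−k_1 t) = k_r D. Substituting D(t) from the Streeter–Phelps equation and solving for t gives
t_c = ln[(k_r/k_1)(1 − D₀(k_r−k_1)/(k_1 L₀))] / (k_r−k_1).
Here k_r−k_1 = 1.089 d⁻¹ and 1 − D₀(k_r−k_1)/(k_1 L₀) = 1 − 1.08×1.089/(0.291×42.4) = 0.9047, so
t_c = ln(4.742 × 0.9047) / 1.089 = 1.456 / 1.089 = 1.337 d.
L(t_c) = L₀ e^(−k_1 t_c) = 42.4 × 0.6776 = 28.73 mg/L, and at the critical point k_r D_c = k_1 L, so D_c = (0.291/1.38) × 28.73 = 6.059 mg/L.

t_c ≈ 1.34 d; D_c ≈ 6.06 mg/L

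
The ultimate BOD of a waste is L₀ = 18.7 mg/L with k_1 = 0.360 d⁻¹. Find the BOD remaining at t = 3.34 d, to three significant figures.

L ≈ 5.62 mg/L

L_t = L₀ e^(−k_1 t) = 18.7 × e^(−0.360×3.34) = 18.7 × 0.3005 = 5.619 mg/L.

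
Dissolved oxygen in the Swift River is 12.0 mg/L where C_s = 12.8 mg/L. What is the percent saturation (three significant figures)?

93.8 % saturation

% saturation = C/C_s × 100 = 12.0/12.8 × 100 = 93.8 %.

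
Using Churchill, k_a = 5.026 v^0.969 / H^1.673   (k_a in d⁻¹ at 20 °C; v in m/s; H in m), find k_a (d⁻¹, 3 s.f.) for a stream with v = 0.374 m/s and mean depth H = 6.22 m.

k_a = 5.026 × 0.374^0.969 / 6.22^1.673 = 5.026 × 0.3856 / 21.28 = 0.09106 d⁻¹.

k_a ≈ 0.0911 d⁻¹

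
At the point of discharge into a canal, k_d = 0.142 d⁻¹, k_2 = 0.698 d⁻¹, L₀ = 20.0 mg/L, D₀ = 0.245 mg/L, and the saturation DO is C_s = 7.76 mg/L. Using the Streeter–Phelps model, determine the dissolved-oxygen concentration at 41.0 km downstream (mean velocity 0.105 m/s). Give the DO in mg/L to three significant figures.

DO ≈ 5.28 mg/L

Travel time t = x/v = 41.0 km / (0.105 m/s) = 41000 m / 0.105 m/s = 390500 s = 4.519 d.
k_d L₀/(k_2−k_d) = 0.142×20.0/(0.698−0.142) = 2.840/0.5560 = 5.108 mg/L.
e^(−k_d t) = e^(−0.142×4.519) = 0.5264; e^(−k_2 t) = e^(−0.698×4.519) = 0.04266.
D = 5.108 × (0.5264 − 0.04266) + 0.245 × 0.04266 = 2.471 + 0.01045 = 2.481 mg/L.
DO = C_s − D = 7.76 − 2.481 = 5.279 mg/L.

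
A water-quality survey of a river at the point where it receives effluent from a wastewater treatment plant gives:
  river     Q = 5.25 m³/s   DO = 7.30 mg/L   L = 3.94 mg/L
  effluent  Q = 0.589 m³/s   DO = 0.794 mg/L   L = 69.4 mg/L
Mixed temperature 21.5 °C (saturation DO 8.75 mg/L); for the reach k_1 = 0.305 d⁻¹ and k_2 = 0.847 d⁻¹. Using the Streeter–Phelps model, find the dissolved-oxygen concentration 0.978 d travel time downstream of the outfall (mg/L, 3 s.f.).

DO ≈ 6.02 mg/L

Mixed DO = (5.25×7.30 + 0.589×0.794)/(5.25+0.589) = 38.79/5.839 = 6.644 mg/L.
Mixed L₀ = (5.25×3.94 + 0.589×69.4)/(5.839) = 61.56/5.839 = 10.54 mg/L.
Initial deficit D₀ = C_s − DO₀ = 8.75 − 6.644 = 2.106 mg/L.
D(0.978) = [0.305×10.54/(0.847−0.305)](e^(−0.305×0.978) − e^(−0.847×0.978)) + 2.106 e^(−0.847×0.978)
= 5.933 × (0.7421 − 0.4368) + 2.106 × 0.4368 = 2.731 mg/L.
DO = 8.75 − 2.731 = 6.019 mg/L.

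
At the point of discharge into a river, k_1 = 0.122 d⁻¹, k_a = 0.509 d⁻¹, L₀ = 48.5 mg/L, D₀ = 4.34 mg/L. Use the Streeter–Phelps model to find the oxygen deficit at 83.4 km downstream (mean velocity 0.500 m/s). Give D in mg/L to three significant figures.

D ≈ 7.98 mg/L

Travel time t = x/v = 83.4 km / (0.500 m/s) = 83400 m / 0.500 m/s = 166800 s = 1.931 d.
k_1 L₀/(k_a−k_1) = 0.122×48.5/(0.509−0.122) = 5.917/0.3870 = 15.29 mg/L.
e^(−k_1 t) = e^(−0.122×1.931) = 0.7902; e^(−k_a t) = e^(−0.509×1.931) = 0.3743.
D = 15.29 × (0.7902 − 0.3743) + 4.34 × 0.3743 = 6.358 + 1.625 = 7.982 mg/L.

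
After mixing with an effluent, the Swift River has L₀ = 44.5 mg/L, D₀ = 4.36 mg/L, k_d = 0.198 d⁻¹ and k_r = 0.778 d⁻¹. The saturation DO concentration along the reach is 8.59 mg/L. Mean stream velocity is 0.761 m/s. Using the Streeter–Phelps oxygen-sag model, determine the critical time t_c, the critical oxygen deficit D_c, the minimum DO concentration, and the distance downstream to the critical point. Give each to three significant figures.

t_c = [1/(k_r−k_d)] ln[(k_r/k_d)(1 − D₀(k_r−k_d)/(k_d L₀))]
= [1/(0.778−0.198)] ln[(0.778/0.198)(1 − 4.36×0.5800/(0.198×44.5))]
= (1/0.5800) ln[3.929 × 0.7130] = 1.724 × ln(2.802) = 1.724 × 1.030 = 1.776 d.
D_c = (k_d/k_r) L₀ e^(−k_d t_c) = (0.198/0.778) × 44.5 × e^(−0.198×1.776) = 0.2545 × 44.5 × 0.7035 = 7.967 mg/L.
Minimum DO = C_s − D_c = 8.59 − 7.967 = 0.6227 mg/L.
x_c = v t_c = 0.761 m/s × 1.776 d × 86400 s/d = 116800 m ≈ 117 km.

t_c ≈ 1.78 d; D_c ≈ 7.97 mg/L; min DO ≈ 0.623 mg/L; x_c ≈ 117 km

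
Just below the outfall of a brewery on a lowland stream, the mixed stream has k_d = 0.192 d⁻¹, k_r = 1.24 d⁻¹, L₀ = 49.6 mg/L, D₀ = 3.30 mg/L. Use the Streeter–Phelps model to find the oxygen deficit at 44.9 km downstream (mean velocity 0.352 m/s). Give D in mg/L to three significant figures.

D ≈ 5.92 mg/L

Travel time t = x/v = 44.9 km / (0.352 m/s) = 44900 m / 0.352 m/s = 127600 s = 1.476 d.
k_d L₀/(k_r−k_d) = 0.192×49.6/(1.24−0.192) = 9.523/1.048 = 9.087 mg/L.
e^(−k_d t) = e^(−0.192×1.476) = 0.7532; e^(−k_r t) = e^(−1.24×1.476) = 0.1603.
D = 9.087 × (0.7532 − 0.1603) + 3.30 × 0.1603 = 5.387 + 0.5290 = 5.916 mg/L.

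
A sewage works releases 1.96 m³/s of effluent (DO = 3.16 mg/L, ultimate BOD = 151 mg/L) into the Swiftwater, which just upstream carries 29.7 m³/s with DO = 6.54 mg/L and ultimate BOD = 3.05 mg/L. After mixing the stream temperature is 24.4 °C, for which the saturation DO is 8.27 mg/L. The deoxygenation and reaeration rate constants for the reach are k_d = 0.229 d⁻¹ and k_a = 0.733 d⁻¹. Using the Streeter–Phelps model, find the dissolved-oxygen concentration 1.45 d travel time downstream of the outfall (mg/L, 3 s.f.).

DO ≈ 5.54 mg/L

Mixed DO = (29.7×6.54 + 1.96×3.16)/(29.7+1.96) = 200.4/31.66 = 6.331 mg/L.
Mixed L₀ = (29.7×3.05 + 1.96×151)/(31.66) = 386.5/31.66 = 12.21 mg/L.
Initial deficit D₀ = C_s − DO₀ = 8.27 − 6.331 = 1.939 mg/L.
D(1.45) = [0.229×12.21/(0.733−0.229)](e^(−0.229×1.45) − e^(−0.733×1.45)) + 1.939 e^(−0.733×1.45)
= 5.547 × (0.7175 − 0.3455) + 1.939 × 0.3455 = 2.734 mg/L.
DO = 8.27 − 2.734 = 5.536 mg/L.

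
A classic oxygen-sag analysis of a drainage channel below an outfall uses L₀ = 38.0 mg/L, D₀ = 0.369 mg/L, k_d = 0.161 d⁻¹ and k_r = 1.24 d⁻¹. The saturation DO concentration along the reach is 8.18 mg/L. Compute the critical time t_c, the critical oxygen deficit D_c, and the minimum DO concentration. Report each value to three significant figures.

With k_r/k_d = 7.702 and 1 − D₀(k_r−k_d)/(k_d L₀) = 0.9349,
t_c = ln(7.702 × 0.9349) / (1.24 − 0.161) = ln(7.201) / 1.079 = 1.974/1.079 = 1.830 d.
L(t_c) = L₀ e^(−k_d t_c) = 38.0 × 0.7449 = 28.30 mg/L, and at the critical point k_r D_c = k_d L, so D_c = (0.161/1.24) × 28.30 = 3.675 mg/L.
Minimum DO = C_s − D_c = 8.18 − 3.675 = 4.505 mg/L.

t_c ≈ 1.83 d; D_c ≈ 3.68 mg/L; min DO ≈ 4.50 mg/L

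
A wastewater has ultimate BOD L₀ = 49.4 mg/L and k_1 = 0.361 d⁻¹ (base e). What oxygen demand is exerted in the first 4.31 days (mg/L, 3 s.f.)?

y_t = L₀(1 − e^(−k_1 t)) = 49.4 × (1 − e^(−0.361×4.31))
= 49.4 × (1 − 0.2110) = 49.4 × 0.7890 = 38.98 mg/L.

y ≈ 39.0 mg/L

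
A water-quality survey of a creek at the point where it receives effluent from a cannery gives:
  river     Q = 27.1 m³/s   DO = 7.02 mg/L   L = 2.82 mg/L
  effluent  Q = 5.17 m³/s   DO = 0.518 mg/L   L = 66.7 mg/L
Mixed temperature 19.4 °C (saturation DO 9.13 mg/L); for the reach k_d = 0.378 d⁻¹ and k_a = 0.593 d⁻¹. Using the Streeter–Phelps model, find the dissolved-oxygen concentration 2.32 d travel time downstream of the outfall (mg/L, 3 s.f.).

Mixed DO = (27.1×7.02 + 5.17×0.518)/(27.1+5.17) = 192.9/32.27 = 5.978 mg/L.
Mixed L₀ = (27.1×2.82 + 5.17×66.7)/(32.27) = 421.3/32.27 = 13.05 mg/L.
Initial deficit D₀ = C_s − DO₀ = 9.13 − 5.978 = 3.152 mg/L.
D(2.32) = [0.378×13.05/(0.593−0.378)](e^(−0.378×2.32) − e^(−0.593×2.32)) + 3.152 e^(−0.593×2.32)
= 22.95 × (0.4160 − 0.2526) + 3.152 × 0.2526 = 4.546 mg/L.
DO = 9.13 − 4.546 = 4.584 mg/L.

DO ≈ 4.58 mg/L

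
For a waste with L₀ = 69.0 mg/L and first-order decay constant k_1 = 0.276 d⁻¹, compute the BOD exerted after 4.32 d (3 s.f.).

y ≈ 48.1 mg/L

y_t = L₀(1 − e^(−k_1 t)) = 69.0 × (1 − e^(−0.276×4.32))
= 69.0 × (1 − 0.3035) = 69.0 × 0.6965 = 48.06 mg/L.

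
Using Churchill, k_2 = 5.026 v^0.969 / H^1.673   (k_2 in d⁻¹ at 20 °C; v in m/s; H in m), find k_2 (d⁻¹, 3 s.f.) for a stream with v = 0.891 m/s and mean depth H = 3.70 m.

k_2 ≈ 0.504 d⁻¹

k_2 = 5.026 × 0.891^0.969 / 3.70^1.673 = 5.026 × 0.8942 / 8.925 = 0.5036 d⁻¹.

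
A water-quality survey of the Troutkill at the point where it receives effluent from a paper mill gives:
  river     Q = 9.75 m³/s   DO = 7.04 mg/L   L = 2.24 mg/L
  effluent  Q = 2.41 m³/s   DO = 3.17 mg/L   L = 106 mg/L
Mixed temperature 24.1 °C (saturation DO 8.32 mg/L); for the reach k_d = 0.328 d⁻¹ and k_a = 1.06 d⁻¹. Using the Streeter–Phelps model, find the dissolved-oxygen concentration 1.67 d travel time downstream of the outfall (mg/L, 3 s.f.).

DO ≈ 3.80 mg/L

Mixed DO = (9.75×7.04 + 2.41×3.17)/(9.75+2.41) = 76.28/12.16 = 6.273 mg/L.
Mixed L₀ = (9.75×2.24 + 2.41×106)/(12.16) = 277.3/12.16 = 22.80 mg/L.
Initial deficit D₀ = C_s − DO₀ = 8.32 − 6.273 = 2.047 mg/L.
D(1.67) = [0.328×22.80/(1.06−0.328)](e^(−0.328×1.67) − e^(−1.06×1.67)) + 2.047 e^(−1.06×1.67)
= 10.22 × (0.5782 − 0.1703) + 2.047 × 0.1703 = 4.517 mg/L.
DO = 8.32 − 4.517 = 3.803 mg/L.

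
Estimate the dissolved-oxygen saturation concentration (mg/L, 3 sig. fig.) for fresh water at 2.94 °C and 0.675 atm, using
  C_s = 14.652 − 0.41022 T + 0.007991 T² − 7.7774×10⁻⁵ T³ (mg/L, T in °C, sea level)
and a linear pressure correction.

At sea level: C_s = 14.652 − 0.41022×2.94 + 0.007991×2.94² − 7.7774×10⁻⁵×2.94³ = 13.51 mg/L.
Pressure correction: C_s' = 13.51 × 0.675 = 9.121 mg/L.

C_s ≈ 9.12 mg/L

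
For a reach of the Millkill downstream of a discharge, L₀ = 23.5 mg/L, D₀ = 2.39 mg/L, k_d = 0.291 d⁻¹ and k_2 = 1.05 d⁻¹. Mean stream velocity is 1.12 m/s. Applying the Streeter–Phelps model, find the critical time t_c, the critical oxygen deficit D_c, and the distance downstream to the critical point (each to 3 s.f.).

t_c = [1/(k_2−k_d)] ln[(k_2/k_d)(1 − D₀(k_2−k_d)/(k_d L₀))]
= [1/(1.05−0.291)] ln[(1.05/0.291)(1 − 2.39×0.7590/(0.291×23.5))]
= (1/0.7590) ln[3.608 × 0.7347] = 1.318 × ln(2.651) = 1.318 × 0.9750 = 1.285 d.
L(t_c) = L₀ e^(−k_d t_c) = 23.5 × 0.6881 = 16.17 mg/L, and at the critical point k_2 D_c = k_d L, so D_c = (0.291/1.05) × 16.17 = 4.482 mg/L.
x_c = v t_c = 1.12 m/s × 1.285 d × 86400 s/d = 124300 m ≈ 124 km.

t_c ≈ 1.28 d; D_c ≈ 4.48 mg/L; x_c ≈ 124 km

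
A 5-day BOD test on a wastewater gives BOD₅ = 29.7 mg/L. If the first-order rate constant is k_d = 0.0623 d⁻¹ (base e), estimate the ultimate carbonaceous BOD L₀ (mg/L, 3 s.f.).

L₀ ≈ 111 mg/L

BOD₅ = L₀(1 − e^(−5k_d)) ⇒ L₀ = BOD₅ / (1 − e^(−5×0.0623))
= 29.7 / (1 − 0.7323) = 29.7 / 0.2677 = 111.0 mg/L.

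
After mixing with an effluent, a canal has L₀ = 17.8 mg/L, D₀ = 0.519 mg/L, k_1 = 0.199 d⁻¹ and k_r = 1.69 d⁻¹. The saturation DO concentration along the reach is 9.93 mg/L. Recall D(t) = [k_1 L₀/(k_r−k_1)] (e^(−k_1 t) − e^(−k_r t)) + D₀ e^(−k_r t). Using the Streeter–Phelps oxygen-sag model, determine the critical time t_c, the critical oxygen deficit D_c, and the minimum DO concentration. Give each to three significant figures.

t_c = [1/(k_r−k_1)] ln[(k_r/k_1)(1 − D₀(k_r−k_1)/(k_1 L₀))]
= [1/(1.69−0.199)] ln[(1.69/0.199)(1 − 0.519×1.491/(0.199×17.8))]
= (1/1.491) ln[8.492 × 0.7815] = 0.6707 × ln(6.637) = 0.6707 × 1.893 = 1.269 d.
L(t_c) = L₀ e^(−k_1 t_c) = 17.8 × 0.7768 = 13.83 mg/L, and at the critical point k_r D_c = k_1 L, so D_c = (0.199/1.69) × 13.83 = 1.628 mg/L.
Minimum DO = C_s − D_c = 9.93 − 1.628 = 8.302 mg/L.

t_c ≈ 1.27 d; D_c ≈ 1.63 mg/L; min DO ≈ 8.30 mg/L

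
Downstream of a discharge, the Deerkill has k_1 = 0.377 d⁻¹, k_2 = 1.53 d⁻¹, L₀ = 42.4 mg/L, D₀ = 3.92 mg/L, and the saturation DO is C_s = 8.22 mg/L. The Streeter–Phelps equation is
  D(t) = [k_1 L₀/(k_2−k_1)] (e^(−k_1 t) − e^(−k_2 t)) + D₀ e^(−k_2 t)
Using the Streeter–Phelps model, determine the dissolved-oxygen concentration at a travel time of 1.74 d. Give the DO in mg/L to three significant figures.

DO ≈ 1.72 mg/L

k_1 L₀/(k_2−k_1) = 0.377×42.4/(1.53−0.377) = 15.98/1.153 = 13.86 mg/L.
e^(−k_1 t) = e^(−0.377×1.740) = 0.5189; e^(−k_2 t) = e^(−1.53×1.740) = 0.06979.
D = 13.86 × (0.5189 − 0.06979) + 3.92 × 0.06979 = 6.227 + 0.2736 = 6.500 mg/L.
DO = C_s − D = 8.22 − 6.500 = 1.720 mg/L.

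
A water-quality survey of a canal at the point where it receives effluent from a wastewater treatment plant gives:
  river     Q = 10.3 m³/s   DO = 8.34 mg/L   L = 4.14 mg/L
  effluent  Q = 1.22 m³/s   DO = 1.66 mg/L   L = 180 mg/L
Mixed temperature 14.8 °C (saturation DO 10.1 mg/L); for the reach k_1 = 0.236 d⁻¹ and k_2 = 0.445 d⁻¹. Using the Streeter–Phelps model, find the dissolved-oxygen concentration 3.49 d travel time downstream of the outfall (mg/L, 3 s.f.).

Mixed DO = (10.3×8.34 + 1.22×1.66)/(10.3+1.22) = 87.93/11.52 = 7.633 mg/L.
Mixed L₀ = (10.3×4.14 + 1.22×180)/(11.52) = 262.2/11.52 = 22.76 mg/L.
Initial deficit D₀ = C_s − DO₀ = 10.1 − 7.633 = 2.467 mg/L.
D(3.49) = [0.236×22.76/(0.445−0.236)](e^(−0.236×3.49) − e^(−0.445×3.49)) + 2.467 e^(−0.445×3.49)
= 25.70 × (0.4388 − 0.2116) + 2.467 × 0.2116 = 6.363 mg/L.
DO = 10.1 − 6.363 = 3.737 mg/L.

DO ≈ 3.74 mg/L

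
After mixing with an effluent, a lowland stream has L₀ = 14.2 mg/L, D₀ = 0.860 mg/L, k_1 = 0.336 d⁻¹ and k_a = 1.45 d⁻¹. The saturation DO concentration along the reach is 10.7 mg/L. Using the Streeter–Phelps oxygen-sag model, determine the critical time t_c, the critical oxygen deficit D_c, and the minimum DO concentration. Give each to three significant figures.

t_c ≈ 1.11 d; D_c ≈ 2.27 mg/L; min DO ≈ 8.43 mg/L

t_c = [1/(k_a−k_1)] ln[(k_a/k_1)(1 − D₀(k_a−k_1)/(k_1 L₀))]
= [1/(1.45−0.336)] ln[(1.45/0.336)(1 − 0.860×1.114/(0.336×14.2))]
= (1/1.114) ln[4.315 × 0.7992] = 0.8977 × ln(3.449) = 0.8977 × 1.238 = 1.111 d.
D_c = (k_1/k_a) L₀ e^(−k_1 t_c) = (0.336/1.45) × 14.2 × e^(−0.336×1.111) = 0.2317 × 14.2 × 0.6884 = 2.265 mg/L.
Minimum DO = C_s − D_c = 10.7 − 2.265 = 8.435 mg/L.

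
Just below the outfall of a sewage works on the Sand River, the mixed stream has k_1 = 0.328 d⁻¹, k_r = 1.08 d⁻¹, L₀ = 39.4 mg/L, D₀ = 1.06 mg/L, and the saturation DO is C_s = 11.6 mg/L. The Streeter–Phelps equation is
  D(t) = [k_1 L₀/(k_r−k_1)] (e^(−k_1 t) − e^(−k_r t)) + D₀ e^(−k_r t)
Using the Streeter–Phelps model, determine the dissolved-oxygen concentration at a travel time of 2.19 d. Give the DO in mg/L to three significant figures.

DO ≈ 4.74 mg/L

k_1 L₀/(k_r−k_1) = 0.328×39.4/(1.08−0.328) = 12.92/0.7520 = 17.19 mg/L.
e^(−k_1 t) = e^(−0.328×2.190) = 0.4876; e^(−k_r t) = e^(−1.08×2.190) = 0.09393.
D = 17.19 × (0.4876 − 0.09393) + 1.06 × 0.09393 = 6.765 + 0.09957 = 6.864 mg/L.
DO = C_s − D = 11.6 − 6.864 = 4.736 mg/L.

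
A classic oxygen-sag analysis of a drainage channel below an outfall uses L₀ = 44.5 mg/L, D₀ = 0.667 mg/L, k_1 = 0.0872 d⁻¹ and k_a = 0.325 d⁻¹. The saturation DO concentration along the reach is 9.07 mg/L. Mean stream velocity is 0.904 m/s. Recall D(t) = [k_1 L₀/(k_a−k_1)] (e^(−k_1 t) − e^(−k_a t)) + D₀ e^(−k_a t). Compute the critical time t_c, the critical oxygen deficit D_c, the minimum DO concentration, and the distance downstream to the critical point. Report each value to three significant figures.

t_c ≈ 5.36 d; D_c ≈ 7.48 mg/L; min DO ≈ 1.59 mg/L; x_c ≈ 418 km

At the critical point dD/dt = 0, so k_1 L₀ e^(−k_1 t) = k_a D. Substituting D(t) from the Streeter–Phelps equation and solving for t gives
t_c = ln[(k_a/k_1)(1 − D₀(k_a−k_1)/(k_1 L₀))] / (k_a−k_1).
Here k_a−k_1 = 0.2378 d⁻¹ and 1 − D₀(k_a−k_1)/(k_1 L₀) = 1 − 0.667×0.2378/(0.0872×44.5) = 0.9591, so
t_c = ln(3.727 × 0.9591) / 0.2378 = 1.274 / 0.2378 = 5.357 d.
L(t_c) = L₀ e^(−k_1 t_c) = 44.5 × 0.6268 = 27.89 mg/L, and at the critical point k_a D_c = k_1 L, so D_c = (0.0872/0.325) × 27.89 = 7.484 mg/L.
Minimum DO = C_s − D_c = 9.07 − 7.484 = 1.586 mg/L.
x_c = v t_c = 0.904 m/s × 5.357 d × 86400 s/d = 418400 m ≈ 418 km.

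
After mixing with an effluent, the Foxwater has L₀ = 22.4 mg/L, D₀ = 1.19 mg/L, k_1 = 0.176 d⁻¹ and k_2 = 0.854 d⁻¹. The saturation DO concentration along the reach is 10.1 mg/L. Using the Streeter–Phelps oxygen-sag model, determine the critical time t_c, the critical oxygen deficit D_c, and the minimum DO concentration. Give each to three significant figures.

t_c ≈ 1.99 d; D_c ≈ 3.25 mg/L; min DO ≈ 6.85 mg/L

At the critical point dD/dt = 0, so k_1 L₀ e^(−k_1 t) = k_2 D. Substituting D(t) from the Streeter–Phelps equation and solving for t gives
t_c = ln[(k_2/k_1)(1 − D₀(k_2−k_1)/(k_1 L₀))] / (k_2−k_1).
Here k_2−k_1 = 0.6780 d⁻¹ and 1 − D₀(k_2−k_1)/(k_1 L₀) = 1 − 1.19×0.6780/(0.176×22.4) = 0.7953, so
t_c = ln(4.852 × 0.7953) / 0.6780 = 1.350 / 0.6780 = 1.992 d.
D_c = (k_1/k_2) L₀ e^(−k_1 t_c) = (0.176/0.854) × 22.4 × e^(−0.176×1.992) = 0.2061 × 22.4 × 0.7043 = 3.251 mg/L.
Minimum DO = C_s − D_c = 10.1 − 3.251 = 6.849 mg/L.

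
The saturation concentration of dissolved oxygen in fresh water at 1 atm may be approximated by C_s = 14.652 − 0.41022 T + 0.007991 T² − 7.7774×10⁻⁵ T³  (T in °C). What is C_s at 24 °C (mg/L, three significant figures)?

C_s ≈ 8.33 mg/L

C_s = 14.652 − 0.41022×24 + 0.007991×24² − 7.7774×10⁻⁵×24³ = 8.334 mg/L.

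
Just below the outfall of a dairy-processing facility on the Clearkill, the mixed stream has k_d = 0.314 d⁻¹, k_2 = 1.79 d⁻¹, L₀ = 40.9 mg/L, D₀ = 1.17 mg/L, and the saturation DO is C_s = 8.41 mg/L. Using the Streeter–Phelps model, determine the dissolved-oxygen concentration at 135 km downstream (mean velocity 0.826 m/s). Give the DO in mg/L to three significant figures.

DO ≈ 3.86 mg/L

Travel time t = x/v = 135 km / (0.826 m/s) = 135000 m / 0.826 m/s = 163400 s = 1.892 d.
k_d L₀/(k_2−k_d) = 0.314×40.9/(1.79−0.314) = 12.84/1.476 = 8.701 mg/L.
e^(−k_d t) = e^(−0.314×1.892) = 0.5521; e^(−k_2 t) = e^(−1.79×1.892) = 0.03384.
D = 8.701 × (0.5521 − 0.03384) + 1.17 × 0.03384 = 4.510 + 0.03960 = 4.549 mg/L.
DO = C_s − D = 8.41 − 4.549 = 3.861 mg/L.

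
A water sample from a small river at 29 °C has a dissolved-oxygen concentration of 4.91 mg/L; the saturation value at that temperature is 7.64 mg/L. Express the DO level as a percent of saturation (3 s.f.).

64.3 % saturation

% saturation = C/C_s × 100 = 4.91/7.64 × 100 = 64.3 %.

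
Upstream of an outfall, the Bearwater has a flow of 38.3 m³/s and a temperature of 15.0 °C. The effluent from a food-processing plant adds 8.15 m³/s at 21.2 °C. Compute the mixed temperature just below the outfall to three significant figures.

Flow-weighted mixing: C = (Q_r C_r + Q_w C_w)/(Q_r + Q_w)
= (38.3×15.0 + 8.15×21.2)/(38.3 + 8.15) = 747.3/46.45 = 16.09 °C.

16.1 °C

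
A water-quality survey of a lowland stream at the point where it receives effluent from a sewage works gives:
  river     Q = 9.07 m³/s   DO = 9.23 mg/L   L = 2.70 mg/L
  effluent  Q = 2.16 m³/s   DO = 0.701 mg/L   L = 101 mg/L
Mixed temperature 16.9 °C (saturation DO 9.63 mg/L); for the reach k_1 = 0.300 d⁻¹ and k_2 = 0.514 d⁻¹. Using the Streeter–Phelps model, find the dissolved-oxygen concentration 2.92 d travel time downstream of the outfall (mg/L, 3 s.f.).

Mixed DO = (9.07×9.23 + 2.16×0.701)/(9.07+2.16) = 85.23/11.23 = 7.590 mg/L.
Mixed L₀ = (9.07×2.70 + 2.16×101)/(11.23) = 242.6/11.23 = 21.61 mg/L.
Initial deficit D₀ = C_s − DO₀ = 9.63 − 7.590 = 2.040 mg/L.
D(2.92) = [0.300×21.61/(0.514−0.300)](e^(−0.300×2.92) − e^(−0.514×2.92)) + 2.040 e^(−0.514×2.92)
= 30.29 × (0.4164 − 0.2229) + 2.040 × 0.2229 = 6.316 mg/L.
DO = 9.63 − 6.316 = 3.314 mg/L.

DO ≈ 3.31 mg/L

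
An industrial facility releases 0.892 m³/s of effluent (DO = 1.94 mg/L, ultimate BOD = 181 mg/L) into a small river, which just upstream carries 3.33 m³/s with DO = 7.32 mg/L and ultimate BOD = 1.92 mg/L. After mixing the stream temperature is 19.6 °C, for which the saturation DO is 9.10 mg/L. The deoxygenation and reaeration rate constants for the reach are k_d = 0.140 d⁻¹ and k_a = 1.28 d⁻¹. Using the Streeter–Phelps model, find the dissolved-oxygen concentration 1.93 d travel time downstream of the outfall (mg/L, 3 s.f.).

DO ≈ 5.54 mg/L

Mixed DO = (3.33×7.32 + 0.892×1.94)/(3.33+0.892) = 26.11/4.222 = 6.183 mg/L.
Mixed L₀ = (3.33×1.92 + 0.892×181)/(4.222) = 167.8/4.222 = 39.75 mg/L.
Initial deficit D₀ = C_s − DO₀ = 9.10 − 6.183 = 2.917 mg/L.
D(1.93) = [0.140×39.75/(1.28−0.140)](e^(−0.140×1.93) − e^(−1.28×1.93)) + 2.917 e^(−1.28×1.93)
= 4.882 × (0.7632 − 0.08455) + 2.917 × 0.08455 = 3.560 mg/L.
DO = 9.10 − 3.560 = 5.540 mg/L.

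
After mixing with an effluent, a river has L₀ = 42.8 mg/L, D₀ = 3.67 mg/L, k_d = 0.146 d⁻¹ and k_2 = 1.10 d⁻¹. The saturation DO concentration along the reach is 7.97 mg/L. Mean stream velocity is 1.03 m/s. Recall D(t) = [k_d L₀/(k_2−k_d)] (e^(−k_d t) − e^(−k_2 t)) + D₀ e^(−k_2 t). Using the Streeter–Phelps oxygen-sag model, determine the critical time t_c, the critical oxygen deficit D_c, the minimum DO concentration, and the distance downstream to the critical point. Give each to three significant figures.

t_c ≈ 1.26 d; D_c ≈ 4.73 mg/L; min DO ≈ 3.24 mg/L; x_c ≈ 112 km

At the critical point dD/dt = 0, so k_d L₀ e^(−k_d t) = k_2 D. Substituting D(t) from the Streeter–Phelps equation and solving for t gives
t_c = ln[(k_2/k_d)(1 − D₀(k_2−k_d)/(k_d L₀))] / (k_2−k_d).
Here k_2−k_d = 0.9540 d⁻¹ and 1 − D₀(k_2−k_d)/(k_d L₀) = 1 − 3.67×0.9540/(0.146×42.8) = 0.4397, so
t_c = ln(7.534 × 0.4397) / 0.9540 = 1.198 / 0.9540 = 1.256 d.
D_c = (k_d/k_2) L₀ e^(−k_d t_c) = (0.146/1.10) × 42.8 × e^(−0.146×1.256) = 0.1327 × 42.8 × 0.8325 = 4.729 mg/L.
Minimum DO = C_s − D_c = 7.97 − 4.729 = 3.241 mg/L.
x_c = v t_c = 1.03 m/s × 1.256 d × 86400 s/d = 111700 m ≈ 112 km.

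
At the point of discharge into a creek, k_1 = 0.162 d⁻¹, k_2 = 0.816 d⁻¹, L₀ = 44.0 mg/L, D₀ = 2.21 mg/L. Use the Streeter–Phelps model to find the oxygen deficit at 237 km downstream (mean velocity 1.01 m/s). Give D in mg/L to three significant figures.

Travel time t = x/v = 237 km / (1.01 m/s) = 237000 m / 1.01 m/s = 234700 s = 2.716 d.
k_1 L₀/(k_2−k_1) = 0.162×44.0/(0.816−0.162) = 7.128/0.6540 = 10.90 mg/L.
e^(−k_1 t) = e^(−0.162×2.716) = 0.6441; e^(−k_2 t) = e^(−0.816×2.716) = 0.1090.
D = 10.90 × (0.6441 − 0.1090) + 2.21 × 0.1090 = 5.831 + 0.2409 = 6.072 mg/L.

D ≈ 6.07 mg/L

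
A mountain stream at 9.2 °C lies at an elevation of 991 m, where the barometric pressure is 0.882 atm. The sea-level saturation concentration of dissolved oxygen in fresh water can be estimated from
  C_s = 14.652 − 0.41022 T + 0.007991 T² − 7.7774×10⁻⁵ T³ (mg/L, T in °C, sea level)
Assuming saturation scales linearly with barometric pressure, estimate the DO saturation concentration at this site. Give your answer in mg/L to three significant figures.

At sea level: C_s = 14.652 − 0.41022×9.2 + 0.007991×9.2² − 7.7774×10⁻⁵×9.2³ = 11.49 mg/L.
Pressure correction: C_s' = 11.49 × 0.882 = 10.14 mg/L.

C_s ≈ 10.1 mg/L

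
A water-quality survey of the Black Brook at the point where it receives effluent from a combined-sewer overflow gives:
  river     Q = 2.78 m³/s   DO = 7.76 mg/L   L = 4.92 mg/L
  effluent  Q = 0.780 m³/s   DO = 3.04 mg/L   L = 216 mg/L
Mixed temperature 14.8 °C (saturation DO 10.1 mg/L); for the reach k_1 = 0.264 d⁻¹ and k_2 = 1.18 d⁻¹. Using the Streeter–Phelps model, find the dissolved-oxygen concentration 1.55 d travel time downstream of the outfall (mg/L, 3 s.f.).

Mixed DO = (2.78×7.76 + 0.780×3.04)/(2.78+0.780) = 23.94/3.560 = 6.726 mg/L.
Mixed L₀ = (2.78×4.92 + 0.780×216)/(3.560) = 182.2/3.560 = 51.17 mg/L.
Initial deficit D₀ = C_s − DO₀ = 10.1 − 6.726 = 3.374 mg/L.
D(1.55) = [0.264×51.17/(1.18−0.264)](e^(−0.264×1.55) − e^(−1.18×1.55)) + 3.374 e^(−1.18×1.55)
= 14.75 × (0.6642 − 0.1606) + 3.374 × 0.1606 = 7.969 mg/L.
DO = 10.1 − 7.969 = 2.131 mg/L.

DO ≈ 2.13 mg/L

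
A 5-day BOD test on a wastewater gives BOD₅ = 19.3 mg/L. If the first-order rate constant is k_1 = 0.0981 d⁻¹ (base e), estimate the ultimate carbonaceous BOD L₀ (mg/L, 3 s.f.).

BOD₅ = L₀(1 − e^(−5k_1)) ⇒ L₀ = BOD₅ / (1 − e^(−5×0.0981))
= 19.3 / (1 − 0.6123) = 19.3 / 0.3877 = 49.78 mg/L.

L₀ ≈ 49.8 mg/L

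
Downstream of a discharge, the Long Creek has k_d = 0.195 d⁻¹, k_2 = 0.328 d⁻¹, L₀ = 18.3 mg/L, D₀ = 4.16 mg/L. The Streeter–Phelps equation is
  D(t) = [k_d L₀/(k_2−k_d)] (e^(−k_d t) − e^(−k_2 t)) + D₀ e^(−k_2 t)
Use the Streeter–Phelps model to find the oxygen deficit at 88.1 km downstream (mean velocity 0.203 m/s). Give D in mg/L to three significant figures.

Travel time t = x/v = 88.1 km / (0.203 m/s) = 88100 m / 0.203 m/s = 434000 s = 5.023 d.
k_d L₀/(k_2−k_d) = 0.195×18.3/(0.328−0.195) = 3.569/0.1330 = 26.83 mg/L.
e^(−k_d t) = e^(−0.195×5.023) = 0.3755; e^(−k_2 t) = e^(−0.328×5.023) = 0.1925.
D = 26.83 × (0.3755 − 0.1925) + 4.16 × 0.1925 = 4.910 + 0.8009 = 5.710 mg/L.

D ≈ 5.71 mg/L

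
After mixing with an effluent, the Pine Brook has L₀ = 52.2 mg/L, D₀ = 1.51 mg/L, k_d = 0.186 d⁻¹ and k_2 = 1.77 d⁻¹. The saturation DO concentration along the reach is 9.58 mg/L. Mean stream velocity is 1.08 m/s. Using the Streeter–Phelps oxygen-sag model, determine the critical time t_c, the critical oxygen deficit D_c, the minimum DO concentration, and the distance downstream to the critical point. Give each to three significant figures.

t_c ≈ 1.24 d; D_c ≈ 4.35 mg/L; min DO ≈ 5.23 mg/L; x_c ≈ 116 km

With k_2/k_d = 9.516 and 1 − D₀(k_2−k_d)/(k_d L₀) = 0.7537,
t_c = ln(9.516 × 0.7537) / (1.77 − 0.186) = ln(7.172) / 1.584 = 1.970/1.584 = 1.244 d.
D_c = (k_d/k_2) L₀ e^(−k_d t_c) = (0.186/1.77) × 52.2 × e^(−0.186×1.244) = 0.1051 × 52.2 × 0.7935 = 4.352 mg/L.
Minimum DO = C_s − D_c = 9.58 − 4.352 = 5.228 mg/L.
x_c = v t_c = 1.08 m/s × 1.244 d × 86400 s/d = 116100 m ≈ 116 km.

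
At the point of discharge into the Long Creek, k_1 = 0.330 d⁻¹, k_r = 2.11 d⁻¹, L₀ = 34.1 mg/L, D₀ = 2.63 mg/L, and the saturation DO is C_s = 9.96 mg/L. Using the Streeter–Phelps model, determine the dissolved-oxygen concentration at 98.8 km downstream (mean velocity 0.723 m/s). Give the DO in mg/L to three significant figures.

DO ≈ 6.34 mg/L

Travel time t = x/v = 98.8 km / (0.723 m/s) = 98800 m / 0.723 m/s = 136700 s = 1.582 d.
k_1 L₀/(k_r−k_1) = 0.330×34.1/(2.11−0.330) = 11.25/1.780 = 6.322 mg/L.
e^(−k_1 t) = e^(−0.330×1.582) = 0.5934; e^(−k_r t) = e^(−2.11×1.582) = 0.03553.
D = 6.322 × (0.5934 − 0.03553) + 2.63 × 0.03553 = 3.527 + 0.09346 = 3.620 mg/L.
DO = C_s − D = 9.96 − 3.620 = 6.340 mg/L.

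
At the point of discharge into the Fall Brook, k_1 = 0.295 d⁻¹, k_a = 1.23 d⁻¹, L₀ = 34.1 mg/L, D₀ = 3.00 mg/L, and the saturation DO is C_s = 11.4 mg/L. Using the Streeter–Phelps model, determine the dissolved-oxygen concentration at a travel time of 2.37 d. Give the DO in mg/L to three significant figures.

k_1 L₀/(k_a−k_1) = 0.295×34.1/(1.23−0.295) = 10.06/0.9350 = 10.76 mg/L.
e^(−k_1 t) = e^(−0.295×2.370) = 0.4970; e^(−k_a t) = e^(−1.23×2.370) = 0.05420.
D = 10.76 × (0.4970 − 0.05420) + 3.00 × 0.05420 = 4.764 + 0.1626 = 4.927 mg/L.
DO = C_s − D = 11.4 − 4.927 = 6.473 mg/L.

DO ≈ 6.47 mg/L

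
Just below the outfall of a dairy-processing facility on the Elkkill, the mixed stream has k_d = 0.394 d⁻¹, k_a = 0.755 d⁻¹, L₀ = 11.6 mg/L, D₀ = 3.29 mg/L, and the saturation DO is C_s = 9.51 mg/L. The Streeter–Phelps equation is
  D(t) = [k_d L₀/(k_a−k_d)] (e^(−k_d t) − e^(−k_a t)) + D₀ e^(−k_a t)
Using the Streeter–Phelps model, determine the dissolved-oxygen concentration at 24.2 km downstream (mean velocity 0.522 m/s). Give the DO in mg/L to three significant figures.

Travel time t = x/v = 24.2 km / (0.522 m/s) = 24200 m / 0.522 m/s = 46360 s = 0.5366 d.
k_d L₀/(k_a−k_d) = 0.394×11.6/(0.755−0.394) = 4.570/0.3610 = 12.66 mg/L.
e^(−k_d t) = e^(−0.394×0.5366) = 0.8094; e^(−k_a t) = e^(−0.755×0.5366) = 0.6669.
D = 12.66 × (0.8094 − 0.6669) + 3.29 × 0.6669 = 1.805 + 2.194 = 3.999 mg/L.
DO = C_s − D = 9.51 − 3.999 = 5.511 mg/L.

DO ≈ 5.51 mg/L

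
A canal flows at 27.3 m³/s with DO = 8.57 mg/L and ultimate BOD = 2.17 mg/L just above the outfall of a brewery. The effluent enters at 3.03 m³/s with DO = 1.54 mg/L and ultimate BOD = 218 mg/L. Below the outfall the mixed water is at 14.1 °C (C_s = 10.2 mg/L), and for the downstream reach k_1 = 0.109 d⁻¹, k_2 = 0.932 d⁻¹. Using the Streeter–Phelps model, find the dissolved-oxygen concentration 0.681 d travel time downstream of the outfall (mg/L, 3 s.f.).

DO ≈ 7.71 mg/L

Mixed DO = (27.3×8.57 + 3.03×1.54)/(27.3+3.03) = 238.6/30.33 = 7.868 mg/L.
Mixed L₀ = (27.3×2.17 + 3.03×218)/(30.33) = 719.8/30.33 = 23.73 mg/L.
Initial deficit D₀ = C_s − DO₀ = 10.2 − 7.868 = 2.332 mg/L.
D(0.681) = [0.109×23.73/(0.932−0.109)](e^(−0.109×0.681) − e^(−0.932×0.681)) + 2.332 e^(−0.932×0.681)
= 3.143 × (0.9285 − 0.5301) + 2.332 × 0.5301 = 2.488 mg/L.
DO = 10.2 − 2.488 = 7.712 mg/L.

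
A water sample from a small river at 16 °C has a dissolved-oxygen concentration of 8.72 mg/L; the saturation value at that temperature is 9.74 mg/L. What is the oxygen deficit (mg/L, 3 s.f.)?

D = C_s − C = 9.74 − 8.72 = 1.02 mg/L.

D ≈ 1.02 mg/L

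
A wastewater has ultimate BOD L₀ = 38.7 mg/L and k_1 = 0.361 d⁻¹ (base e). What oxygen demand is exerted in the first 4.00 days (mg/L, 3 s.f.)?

y ≈ 29.6 mg/L

y_t = L₀(1 − e^(−k_1 t)) = 38.7 × (1 − e^(−0.361×4.00))
= 38.7 × (1 − 0.2360) = 38.7 × 0.7640 = 29.57 mg/L.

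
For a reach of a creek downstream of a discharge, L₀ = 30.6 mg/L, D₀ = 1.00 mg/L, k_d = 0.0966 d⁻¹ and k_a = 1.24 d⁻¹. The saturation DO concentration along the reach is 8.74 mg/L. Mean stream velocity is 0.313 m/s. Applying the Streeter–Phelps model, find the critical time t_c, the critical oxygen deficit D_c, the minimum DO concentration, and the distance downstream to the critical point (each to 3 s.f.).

At the critical point dD/dt = 0, so k_d L₀ e^(−k_d t) = k_a D. Substituting D(t) from the Streeter–Phelps equation and solving for t gives
t_c = ln[(k_a/k_d)(1 − D₀(k_a−k_d)/(k_d L₀))] / (k_a−k_d).
Here k_a−k_d = 1.143 d⁻¹ and 1 − D₀(k_a−k_d)/(k_d L₀) = 1 − 1.00×1.143/(0.0966×30.6) = 0.6132, so
t_c = ln(12.84 × 0.6132) / 1.143 = 2.063 / 1.143 = 1.804 d.
L(t_c) = L₀ e^(−k_d t_c) = 30.6 × 0.8400 = 25.71 mg/L, and at the critical point k_a D_c = k_d L, so D_c = (0.0966/1.24) × 25.71 = 2.003 mg/L.
Minimum DO = C_s − D_c = 8.74 − 2.003 = 6.737 mg/L.
x_c = v t_c = 0.313 m/s × 1.804 d × 86400 s/d = 48800 m ≈ 48.8 km.

t_c ≈ 1.80 d; D_c ≈ 2.00 mg/L; min DO ≈ 6.74 mg/L; x_c ≈ 48.8 km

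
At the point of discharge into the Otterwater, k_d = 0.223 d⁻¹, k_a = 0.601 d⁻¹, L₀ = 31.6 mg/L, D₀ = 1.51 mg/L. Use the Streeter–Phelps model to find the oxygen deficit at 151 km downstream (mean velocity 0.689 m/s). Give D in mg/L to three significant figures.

Travel time t = x/v = 151 km / (0.689 m/s) = 151000 m / 0.689 m/s = 219200 s = 2.537 d.
k_d L₀/(k_a−k_d) = 0.223×31.6/(0.601−0.223) = 7.047/0.3780 = 18.64 mg/L.
e^(−k_d t) = e^(−0.223×2.537) = 0.5680; e^(−k_a t) = e^(−0.601×2.537) = 0.2177.
D = 18.64 × (0.5680 − 0.2177) + 1.51 × 0.2177 = 6.530 + 0.3288 = 6.858 mg/L.

D ≈ 6.86 mg/L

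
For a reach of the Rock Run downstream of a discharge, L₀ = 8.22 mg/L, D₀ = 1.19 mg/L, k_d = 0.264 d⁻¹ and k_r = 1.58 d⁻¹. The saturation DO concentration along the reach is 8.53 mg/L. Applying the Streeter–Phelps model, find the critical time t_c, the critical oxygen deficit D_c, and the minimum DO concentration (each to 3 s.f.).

At the critical point dD/dt = 0, so k_d L₀ e^(−k_d t) = k_r D. Substituting D(t) from the Streeter–Phelps equation and solving for t gives
t_c = ln[(k_r/k_d)(1 − D₀(k_r−k_d)/(k_d L₀))] / (k_r−k_d).
Here k_r−k_d = 1.316 d⁻¹ and 1 − D₀(k_r−k_d)/(k_d L₀) = 1 − 1.19×1.316/(0.264×8.22) = 0.2783, so
t_c = ln(5.985 × 0.2783) / 1.316 = 0.5104 / 1.316 = 0.3878 d.
D_c = (k_d/k_r) L₀ e^(−k_d t_c) = (0.264/1.58) × 8.22 × e^(−0.264×0.3878) = 0.1671 × 8.22 × 0.9027 = 1.240 mg/L.
Minimum DO = C_s − D_c = 8.53 − 1.240 = 7.290 mg/L.

t_c ≈ 0.388 d; D_c ≈ 1.24 mg/L; min DO ≈ 7.29 mg/L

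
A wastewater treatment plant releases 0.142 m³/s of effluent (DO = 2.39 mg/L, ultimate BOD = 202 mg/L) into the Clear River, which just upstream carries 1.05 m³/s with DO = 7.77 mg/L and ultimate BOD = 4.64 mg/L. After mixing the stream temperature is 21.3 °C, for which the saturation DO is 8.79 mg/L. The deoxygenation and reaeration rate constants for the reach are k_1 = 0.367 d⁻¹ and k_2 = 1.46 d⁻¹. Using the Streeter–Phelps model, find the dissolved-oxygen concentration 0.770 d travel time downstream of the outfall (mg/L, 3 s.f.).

Mixed DO = (1.05×7.77 + 0.142×2.39)/(1.05+0.142) = 8.498/1.192 = 7.129 mg/L.
Mixed L₀ = (1.05×4.64 + 0.142×202)/(1.192) = 33.56/1.192 = 28.15 mg/L.
Initial deficit D₀ = C_s − DO₀ = 8.79 − 7.129 = 1.661 mg/L.
D(0.770) = [0.367×28.15/(1.46−0.367)](e^(−0.367×0.770) − e^(−1.46×0.770)) + 1.661 e^(−1.46×0.770)
= 9.452 × (0.7538 − 0.3249) + 1.661 × 0.3249 = 4.594 mg/L.
DO = 8.79 − 4.594 = 4.196 mg/L.

DO ≈ 4.20 mg/L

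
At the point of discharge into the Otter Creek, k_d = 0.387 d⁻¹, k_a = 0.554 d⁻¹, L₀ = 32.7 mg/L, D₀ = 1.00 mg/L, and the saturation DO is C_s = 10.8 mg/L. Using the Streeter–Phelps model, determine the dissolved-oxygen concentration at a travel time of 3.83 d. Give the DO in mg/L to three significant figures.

DO ≈ 2.55 mg/L

k_d L₀/(k_a−k_d) = 0.387×32.7/(0.554−0.387) = 12.65/0.1670 = 75.78 mg/L.
e^(−k_d t) = e^(−0.387×3.830) = 0.2271; e^(−k_a t) = e^(−0.554×3.830) = 0.1198.
D = 75.78 × (0.2271 − 0.1198) + 1.00 × 0.1198 = 8.133 + 0.1198 = 8.252 mg/L.
DO = C_s − D = 10.8 − 8.252 = 2.548 mg/L.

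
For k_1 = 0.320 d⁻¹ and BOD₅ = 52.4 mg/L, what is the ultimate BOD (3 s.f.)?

BOD₅ = L₀(1 − e^(−5k_1)) ⇒ L₀ = BOD₅ / (1 − e^(−5×0.320))
= 52.4 / (1 − 0.2019) = 52.4 / 0.7981 = 65.66 mg/L.

L₀ ≈ 65.7 mg/L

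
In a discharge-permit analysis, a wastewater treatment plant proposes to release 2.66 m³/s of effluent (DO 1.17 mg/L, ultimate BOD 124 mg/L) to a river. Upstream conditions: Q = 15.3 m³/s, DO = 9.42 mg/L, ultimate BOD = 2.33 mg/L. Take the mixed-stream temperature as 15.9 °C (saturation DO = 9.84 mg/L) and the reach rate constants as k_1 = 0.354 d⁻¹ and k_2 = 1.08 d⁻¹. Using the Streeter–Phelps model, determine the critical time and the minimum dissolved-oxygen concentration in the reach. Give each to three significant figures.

Mixed DO = (15.3×9.42 + 2.66×1.17)/(15.3+2.66) = 147.2/17.96 = 8.198 mg/L.
Mixed L₀ = (15.3×2.33 + 2.66×124)/(17.96) = 365.5/17.96 = 20.35 mg/L.
Initial deficit D₀ = C_s − DO₀ = 9.84 − 8.198 = 1.642 mg/L.
t_c = (1/0.7260) ln[(1.08/0.354)(1 − 1.642×0.7260/(0.354×20.35))] = 1.377 × ln(2.546) = 1.287 d.
D_c = (0.354/1.08) × 20.35 × e^(−0.354×1.287) = 0.3278 × 20.35 × 0.6340 = 4.229 mg/L.
Minimum DO = 9.84 − 4.229 = 5.611 mg/L.

t_c ≈ 1.29 d; minimum DO ≈ 5.61 mg/L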